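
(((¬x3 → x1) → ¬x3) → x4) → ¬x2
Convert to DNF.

¬x3 ∧ ¬x4 ∨ ¬x2

(((¬x3 → x1) → ¬x3) → x4) → ¬x2
= ¬(((¬x3 → x1) → ¬x3) → x4) ∨ ¬x2   [eliminate →]
= ¬(¬((¬x3 → x1) → ¬x3) ∨ x4) ∨ ¬x2   [eliminate →]
= ¬(¬(¬(¬x3 → x1) ∨ ¬x3) ∨ x4) ∨ ¬x2   [eliminate →]
= ¬(¬(¬(¬¬x3 ∨ x1) ∨ ¬x3) ∨ x4) ∨ ¬x2   [eliminate →]
= ¬¬(¬(¬¬x3 ∨ x1) ∨ ¬x3) ∧ ¬x4 ∨ ¬x2   [De Morgan]
= (¬(¬¬x3 ∨ x1) ∨ ¬x3) ∧ ¬x4 ∨ ¬x2   [double negation]
= (¬¬¬x3 ∧ ¬x1 ∨ ¬x3) ∧ ¬x4 ∨ ¬x2   [De Morgan]
= (¬x3 ∧ ¬x1 ∨ ¬x3) ∧ ¬x4 ∨ ¬x2   [double negation]
= ¬x3 ∧ ¬x1 ∧ ¬x4 ∨ ¬x3 ∧ ¬x4 ∨ ¬x2   [distribute ∧ over ∨]
= ¬x3 ∧ ¬x4 ∨ ¬x2   [simplify]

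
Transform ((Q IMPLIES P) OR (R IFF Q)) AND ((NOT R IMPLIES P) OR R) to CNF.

((Q IMPLIES P) OR (R IFF Q)) AND ((NOT R IMPLIES P) OR R)
⇔ (NOT Q OR P OR (R IFF Q)) AND ((NOT R IMPLIES P) OR R)   [eliminate IMPLIES]
⇔ (NOT Q OR P OR ((R IMPLIES Q) AND (Q IMPLIES R))) AND ((NOT R IMPLIES P) OR R)   [eliminate IFF]
⇔ (NOT Q OR P OR ((NOT R OR Q) AND (Q IMPLIES R))) AND ((NOT R IMPLIES P) OR R)   [eliminate IMPLIES]
⇔ (NOT Q OR P OR ((NOT R OR Q) AND (NOT Q OR R))) AND ((NOT R IMPLIES P) OR R)   [eliminate IMPLIES]
⇔ (NOT Q OR P OR ((NOT R OR Q) AND (NOT Q OR R))) AND (NOT NOT R OR P OR R)   [eliminate IMPLIES]
⇔ (NOT Q OR P OR ((NOT R OR Q) AND (NOT Q OR R))) AND (R OR P OR R)   [double negation]
⇔ (NOT Q OR P OR NOT R OR Q) AND (NOT Q OR P OR NOT Q OR R) AND (R OR P OR R)   [distribute OR over AND]
⇔ R OR P   [simplify]

R OR P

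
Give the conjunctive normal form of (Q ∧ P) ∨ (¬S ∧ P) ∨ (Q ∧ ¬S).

(Q ∧ P) ∨ (¬S ∧ P) ∨ (Q ∧ ¬S)
≡ (Q ∨ ¬S ∨ Q) ∧ (Q ∨ ¬S ∨ ¬S) ∧ (Q ∨ P ∨ Q) ∧ (Q ∨ P ∨ ¬S) ∧ (P ∨ ¬S ∨ Q) ∧ (P ∨ ¬S ∨ ¬S) ∧ (P ∨ P ∨ Q) ∧ (P ∨ P ∨ ¬S)   — distribute ∨ over ∧
≡ (Q ∨ ¬S) ∧ (Q ∨ P) ∧ (P ∨ ¬S)   — simplify

(Q ∨ ¬S) ∧ (Q ∨ P) ∧ (P ∨ ¬S)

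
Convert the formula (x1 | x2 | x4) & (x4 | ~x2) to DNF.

(x1 & ~x2) | x4

(x1 | x2 | x4) & (x4 | ~x2)
≡ (x1 & x4) | (x1 & ~x2) | (x2 & x4) | (x2 & ~x2) | (x4 & x4) | (x4 & ~x2)   [distribute & over |]
≡ (x1 & ~x2) | x4   [simplify]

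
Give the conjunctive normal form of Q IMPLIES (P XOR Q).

Q IMPLIES (P XOR Q)
= NOT Q OR (P XOR Q)   [eliminate IMPLIES]
= NOT Q OR ((P OR Q) AND NOT (P AND Q))   [expand XOR]
= NOT Q OR ((P OR Q) AND (NOT P OR NOT Q))   [De Morgan]
= (NOT Q OR P OR Q) AND (NOT Q OR NOT P OR NOT Q)   [distribute OR over AND]
= NOT Q OR NOT P   [simplify]

NOT Q OR NOT P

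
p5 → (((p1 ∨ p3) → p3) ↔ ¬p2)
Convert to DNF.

p5 → (((p1 ∨ p3) → p3) ↔ ¬p2)
⇔ ¬p5 ∨ (((p1 ∨ p3) → p3) ↔ ¬p2)   (eliminate →)
⇔ ¬p5 ∨ ((((p1 ∨ p3) → p3) → ¬p2) ∧ (¬p2 → ((p1 ∨ p3) → p3)))   (eliminate ↔)
⇔ ¬p5 ∨ ((¬((p1 ∨ p3) → p3) ∨ ¬p2) ∧ (¬p2 → ((p1 ∨ p3) → p3)))   (eliminate →)
⇔ ¬p5 ∨ ((¬(¬(p1 ∨ p3) ∨ p3) ∨ ¬p2) ∧ (¬p2 → ((p1 ∨ p3) → p3)))   (eliminate →)
⇔ ¬p5 ∨ ((¬(¬(p1 ∨ p3) ∨ p3) ∨ ¬p2) ∧ (¬¬p2 ∨ ((p1 ∨ p3) → p3)))   (eliminate →)
⇔ ¬p5 ∨ ((¬(¬(p1 ∨ p3) ∨ p3) ∨ ¬p2) ∧ (¬¬p2 ∨ ¬(p1 ∨ p3) ∨ p3))   (eliminate →)
⇔ ¬p5 ∨ (((¬¬(p1 ∨ p3) ∧ ¬p3) ∨ ¬p2) ∧ (¬¬p2 ∨ ¬(p1 ∨ p3) ∨ p3))   (De Morgan)
⇔ ¬p5 ∨ ((((p1 ∨ p3) ∧ ¬p3) ∨ ¬p2) ∧ (¬¬p2 ∨ ¬(p1 ∨ p3) ∨ p3))   (double negation)
⇔ ¬p5 ∨ ((((p1 ∨ p3) ∧ ¬p3) ∨ ¬p2) ∧ (p2 ∨ ¬(p1 ∨ p3) ∨ p3))   (double negation)
⇔ ¬p5 ∨ ((((p1 ∨ p3) ∧ ¬p3) ∨ ¬p2) ∧ (p2 ∨ (¬p1 ∧ ¬p3) ∨ p3))   (De Morgan)
⇔ ¬p5 ∨ (p1 ∧ ¬p3 ∧ p2) ∨ (p1 ∧ ¬p3 ∧ ¬p1 ∧ ¬p3) ∨ (p1 ∧ ¬p3 ∧ p3) ∨ (p3 ∧ ¬p3 ∧ p2) ∨ (p3 ∧ ¬p3 ∧ ¬p1 ∧ ¬p3) ∨ (p3 ∧ ¬p3 ∧ p3) ∨ (¬p2 ∧ p2) ∨ (¬p2 ∧ ¬p1 ∧ ¬p3) ∨ (¬p2 ∧ p3)   (distribute ∧ over ∨)
⇔ ¬p5 ∨ (p1 ∧ ¬p3 ∧ p2) ∨ (¬p2 ∧ ¬p1 ∧ ¬p3) ∨ (¬p2 ∧ p3)   (simplify)

¬p5 ∨ (p1 ∧ ¬p3 ∧ p2) ∨ (¬p2 ∧ ¬p1 ∧ ¬p3) ∨ (¬p2 ∧ p3)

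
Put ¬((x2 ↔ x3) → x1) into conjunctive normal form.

¬((x2 ↔ x3) → x1)
⇔ ¬(¬(x2 ↔ x3) ∨ x1)   (eliminate →)
⇔ ¬(¬((x2 → x3) ∧ (x3 → x2)) ∨ x1)   (eliminate ↔)
⇔ ¬(¬((¬x2 ∨ x3) ∧ (x3 → x2)) ∨ x1)   (eliminate →)
⇔ ¬(¬((¬x2 ∨ x3) ∧ (¬x3 ∨ x2)) ∨ x1)   (eliminate →)
⇔ ¬¬((¬x2 ∨ x3) ∧ (¬x3 ∨ x2)) ∧ ¬x1   (De Morgan)
⇔ (¬x2 ∨ x3) ∧ (¬x3 ∨ x2) ∧ ¬x1   (double negation)

(¬x2 ∨ x3) ∧ (¬x3 ∨ x2) ∧ ¬x1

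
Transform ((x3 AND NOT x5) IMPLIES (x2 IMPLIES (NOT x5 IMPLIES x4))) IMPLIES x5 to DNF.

(x3 AND NOT x5 AND x2 AND NOT x4) OR x5

((x3 AND NOT x5) IMPLIES (x2 IMPLIES (NOT x5 IMPLIES x4))) IMPLIES x5
⇔ NOT ((x3 AND NOT x5) IMPLIES (x2 IMPLIES (NOT x5 IMPLIES x4))) OR x5   (eliminate IMPLIES)
⇔ NOT (NOT (x3 AND NOT x5) OR (x2 IMPLIES (NOT x5 IMPLIES x4))) OR x5   (eliminate IMPLIES)
⇔ NOT (NOT (x3 AND NOT x5) OR NOT x2 OR (NOT x5 IMPLIES x4)) OR x5   (eliminate IMPLIES)
⇔ NOT (NOT (x3 AND NOT x5) OR NOT x2 OR NOT NOT x5 OR x4) OR x5   (eliminate IMPLIES)
⇔ (NOT NOT (x3 AND NOT x5) AND NOT NOT x2 AND NOT NOT NOT x5 AND NOT x4) OR x5   (De Morgan)
⇔ (x3 AND NOT x5 AND NOT NOT x2 AND NOT NOT NOT x5 AND NOT x4) OR x5   (double negation)
⇔ (x3 AND NOT x5 AND x2 AND NOT NOT NOT x5 AND NOT x4) OR x5   (double negation)
⇔ (x3 AND NOT x5 AND x2 AND NOT x5 AND NOT x4) OR x5   (double negation)
⇔ (x3 AND NOT x5 AND x2 AND NOT x4) OR x5   (simplify)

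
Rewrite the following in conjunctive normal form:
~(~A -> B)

~(~A -> B)
= ~(~~A | B)   [eliminate ->]
= ~~~A & ~B   [De Morgan]
= ~A & ~B   [double negation]

~A & ~B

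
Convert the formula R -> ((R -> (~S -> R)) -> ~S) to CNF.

R -> ((R -> (~S -> R)) -> ~S)
= ~R | ((R -> (~S -> R)) -> ~S)   [eliminate ->]
= ~R | ~(R -> (~S -> R)) | ~S   [eliminate ->]
= ~R | ~(~R | (~S -> R)) | ~S   [eliminate ->]
= ~R | ~(~R | ~~S | R) | ~S   [eliminate ->]
= ~R | (~~R & ~~~S & ~R) | ~S   [De Morgan]
= ~R | (R & ~~~S & ~R) | ~S   [double negation]
= ~R | (R & ~S & ~R) | ~S   [double negation]
= (~R | R | ~S) & (~R | ~S | ~S) & (~R | ~R | ~S)   [distribute | over &]
= ~R | ~S   [simplify]

~R | ~S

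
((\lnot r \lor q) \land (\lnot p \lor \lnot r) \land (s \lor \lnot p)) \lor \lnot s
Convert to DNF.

(\lnot r \land \lnot p) \lor (\lnot r \land s) \lor (q \land \lnot p) \lor \lnot s

((\lnot r \lor q) \land (\lnot p \lor \lnot r) \land (s \lor \lnot p)) \lor \lnot s
≡ (\lnot r \land \lnot p \land s) \lor (\lnot r \land \lnot p \land \lnot p) \lor (\lnot r \land \lnot r \land s) \lor (\lnot r \land \lnot r \land \lnot p) \lor (q \land \lnot p \land s) \lor (q \land \lnot p \land \lnot p) \lor (q \land \lnot r \land s) \lor (q \land \lnot r \land \lnot p) \lor \lnot s   — distribute \land over \lor
≡ (\lnot r \land \lnot p) \lor (\lnot r \land s) \lor (q \land \lnot p) \lor \lnot s   — simplify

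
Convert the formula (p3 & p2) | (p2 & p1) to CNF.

(p3 | p1) & p2

(p3 & p2) | (p2 & p1)
≡ (p3 | p2) & (p3 | p1) & (p2 | p2) & (p2 | p1)   — distribute | over &
≡ (p3 | p1) & p2   — simplify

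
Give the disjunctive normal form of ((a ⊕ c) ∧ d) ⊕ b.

(a ∧ ¬c ∧ d ∧ ¬b) ∨ (¬a ∧ c ∧ d ∧ ¬b) ∨ (¬a ∧ ¬c ∧ b) ∨ (c ∧ a ∧ b) ∨ (¬d ∧ b)

((a ⊕ c) ∧ d) ⊕ b
≡ ((a ⊕ c) ∧ d ∧ ¬b) ∨ (¬((a ⊕ c) ∧ d) ∧ b)   [expand ⊕]
≡ (((a ∧ ¬c) ∨ (¬a ∧ c)) ∧ d ∧ ¬b) ∨ (¬((a ⊕ c) ∧ d) ∧ b)   [expand ⊕]
≡ (((a ∧ ¬c) ∨ (¬a ∧ c)) ∧ d ∧ ¬b) ∨ (¬(((a ∧ ¬c) ∨ (¬a ∧ c)) ∧ d) ∧ b)   [expand ⊕]
≡ (((a ∧ ¬c) ∨ (¬a ∧ c)) ∧ d ∧ ¬b) ∨ ((¬((a ∧ ¬c) ∨ (¬a ∧ c)) ∨ ¬d) ∧ b)   [De Morgan]
≡ (((a ∧ ¬c) ∨ (¬a ∧ c)) ∧ d ∧ ¬b) ∨ (((¬(a ∧ ¬c) ∧ ¬(¬a ∧ c)) ∨ ¬d) ∧ b)   [De Morgan]
≡ (((a ∧ ¬c) ∨ (¬a ∧ c)) ∧ d ∧ ¬b) ∨ ((((¬a ∨ ¬¬c) ∧ ¬(¬a ∧ c)) ∨ ¬d) ∧ b)   [De Morgan]
≡ (((a ∧ ¬c) ∨ (¬a ∧ c)) ∧ d ∧ ¬b) ∨ ((((¬a ∨ c) ∧ ¬(¬a ∧ c)) ∨ ¬d) ∧ b)   [double negation]
≡ (((a ∧ ¬c) ∨ (¬a ∧ c)) ∧ d ∧ ¬b) ∨ ((((¬a ∨ c) ∧ (¬¬a ∨ ¬c)) ∨ ¬d) ∧ b)   [De Morgan]
≡ (((a ∧ ¬c) ∨ (¬a ∧ c)) ∧ d ∧ ¬b) ∨ ((((¬a ∨ c) ∧ (a ∨ ¬c)) ∨ ¬d) ∧ b)   [double negation]
≡ (a ∧ ¬c ∧ d ∧ ¬b) ∨ (¬a ∧ c ∧ d ∧ ¬b) ∨ (¬a ∧ a ∧ b) ∨ (¬a ∧ ¬c ∧ b) ∨ (c ∧ a ∧ b) ∨ (c ∧ ¬c ∧ b) ∨ (¬d ∧ b)   [distribute ∧ over ∨]
≡ (a ∧ ¬c ∧ d ∧ ¬b) ∨ (¬a ∧ c ∧ d ∧ ¬b) ∨ (¬a ∧ ¬c ∧ b) ∨ (c ∧ a ∧ b) ∨ (¬d ∧ b)   [simplify]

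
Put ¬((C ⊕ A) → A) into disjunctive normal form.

¬((C ⊕ A) → A)
= ¬(¬(C ⊕ A) ∨ A)
= ¬(¬((C ∧ ¬A) ∨ (¬C ∧ A)) ∨ A)
= ¬¬((C ∧ ¬A) ∨ (¬C ∧ A)) ∧ ¬A
= ((C ∧ ¬A) ∨ (¬C ∧ A)) ∧ ¬A
= (C ∧ ¬A ∧ ¬A) ∨ (¬C ∧ A ∧ ¬A)
= C ∧ ¬A

C ∧ ¬A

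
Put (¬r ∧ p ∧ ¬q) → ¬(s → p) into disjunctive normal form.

(¬r ∧ p ∧ ¬q) → ¬(s → p)
≡ ¬(¬r ∧ p ∧ ¬q) ∨ ¬(s → p)   — eliminate →
≡ ¬(¬r ∧ p ∧ ¬q) ∨ ¬(¬s ∨ p)   — eliminate →
≡ ¬¬r ∨ ¬p ∨ ¬¬q ∨ ¬(¬s ∨ p)   — De Morgan
≡ r ∨ ¬p ∨ ¬¬q ∨ ¬(¬s ∨ p)   — double negation
≡ r ∨ ¬p ∨ q ∨ ¬(¬s ∨ p)   — double negation
≡ r ∨ ¬p ∨ q ∨ (¬¬s ∧ ¬p)   — De Morgan
≡ r ∨ ¬p ∨ q ∨ (s ∧ ¬p)   — double negation
≡ r ∨ ¬p ∨ q   — simplify

r ∨ ¬p ∨ q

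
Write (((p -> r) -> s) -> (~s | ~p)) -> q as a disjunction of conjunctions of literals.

(s & p) | q

(((p -> r) -> s) -> (~s | ~p)) -> q
= ~(((p -> r) -> s) -> (~s | ~p)) | q   [eliminate ->]
= ~(~((p -> r) -> s) | ~s | ~p) | q   [eliminate ->]
= ~(~(~(p -> r) | s) | ~s | ~p) | q   [eliminate ->]
= ~(~(~(~p | r) | s) | ~s | ~p) | q   [eliminate ->]
= (~~(~(~p | r) | s) & ~~s & ~~p) | q   [De Morgan]
= ((~(~p | r) | s) & ~~s & ~~p) | q   [double negation]
= (((~~p & ~r) | s) & ~~s & ~~p) | q   [De Morgan]
= (((p & ~r) | s) & ~~s & ~~p) | q   [double negation]
= (((p & ~r) | s) & s & ~~p) | q   [double negation]
= (((p & ~r) | s) & s & p) | q   [double negation]
= (p & ~r & s & p) | (s & s & p) | q   [distribute & over |]
= (s & p) | q   [simplify]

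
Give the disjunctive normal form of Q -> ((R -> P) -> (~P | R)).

~Q | ~P | R

Q -> ((R -> P) -> (~P | R))
≡ ~Q | ((R -> P) -> (~P | R))   — eliminate ->
≡ ~Q | ~(R -> P) | ~P | R   — eliminate ->
≡ ~Q | ~(~R | P) | ~P | R   — eliminate ->
≡ ~Q | (~~R & ~P) | ~P | R   — De Morgan
≡ ~Q | (R & ~P) | ~P | R   — double negation
≡ ~Q | ~P | R   — simplify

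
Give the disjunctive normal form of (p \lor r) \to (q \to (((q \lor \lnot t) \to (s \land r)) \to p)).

(p \lor r) \to (q \to (((q \lor \lnot t) \to (s \land r)) \to p))
⇔ \lnot (p \lor r) \lor (q \to (((q \lor \lnot t) \to (s \land r)) \to p))   (eliminate \to)
⇔ \lnot (p \lor r) \lor \lnot q \lor (((q \lor \lnot t) \to (s \land r)) \to p)   (eliminate \to)
⇔ \lnot (p \lor r) \lor \lnot q \lor \lnot ((q \lor \lnot t) \to (s \land r)) \lor p   (eliminate \to)
⇔ \lnot (p \lor r) \lor \lnot q \lor \lnot (\lnot (q \lor \lnot t) \lor (s \land r)) \lor p   (eliminate \to)
⇔ (\lnot p \land \lnot r) \lor \lnot q \lor \lnot (\lnot (q \lor \lnot t) \lor (s \land r)) \lor p   (De Morgan)
⇔ (\lnot p \land \lnot r) \lor \lnot q \lor (\lnot \lnot (q \lor \lnot t) \land \lnot (s \land r)) \lor p   (De Morgan)
⇔ (\lnot p \land \lnot r) \lor \lnot q \lor ((q \lor \lnot t) \land \lnot (s \land r)) \lor p   (double negation)
⇔ (\lnot p \land \lnot r) \lor \lnot q \lor ((q \lor \lnot t) \land (\lnot s \lor \lnot r)) \lor p   (De Morgan)
⇔ (\lnot p \land \lnot r) \lor \lnot q \lor (q \land \lnot s) \lor (q \land \lnot r) \lor (\lnot t \land \lnot s) \lor (\lnot t \land \lnot r) \lor p   (distribute \land over \lor)

(\lnot p \land \lnot r) \lor \lnot q \lor (q \land \lnot s) \lor (q \land \lnot r) \lor (\lnot t \land \lnot s) \lor (\lnot t \land \lnot r) \lor p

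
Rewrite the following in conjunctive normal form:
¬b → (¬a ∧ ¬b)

b ∨ ¬a

¬b → (¬a ∧ ¬b)
= ¬¬b ∨ (¬a ∧ ¬b)   [eliminate →]
= b ∨ (¬a ∧ ¬b)   [double negation]
= (b ∨ ¬a) ∧ (b ∨ ¬b)   [distribute ∨ over ∧]
= b ∨ ¬a   [simplify]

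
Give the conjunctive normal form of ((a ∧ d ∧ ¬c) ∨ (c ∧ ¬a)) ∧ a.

(d ∨ c) ∧ (d ∨ ¬a) ∧ (¬c ∨ ¬a) ∧ a

((a ∧ d ∧ ¬c) ∨ (c ∧ ¬a)) ∧ a
⇔ (a ∨ c) ∧ (a ∨ ¬a) ∧ (d ∨ c) ∧ (d ∨ ¬a) ∧ (¬c ∨ c) ∧ (¬c ∨ ¬a) ∧ a   (distribute ∨ over ∧)
⇔ (d ∨ c) ∧ (d ∨ ¬a) ∧ (¬c ∨ ¬a) ∧ a   (simplify)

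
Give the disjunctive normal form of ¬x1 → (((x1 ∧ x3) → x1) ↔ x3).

x1 ∨ (x3 ∧ ¬x1)

¬x1 → (((x1 ∧ x3) → x1) ↔ x3)
≡ ¬¬x1 ∨ (((x1 ∧ x3) → x1) ↔ x3)   (eliminate →)
≡ ¬¬x1 ∨ ((((x1 ∧ x3) → x1) → x3) ∧ (x3 → ((x1 ∧ x3) → x1)))   (eliminate ↔)
≡ ¬¬x1 ∨ ((¬((x1 ∧ x3) → x1) ∨ x3) ∧ (x3 → ((x1 ∧ x3) → x1)))   (eliminate →)
≡ ¬¬x1 ∨ ((¬(¬(x1 ∧ x3) ∨ x1) ∨ x3) ∧ (x3 → ((x1 ∧ x3) → x1)))   (eliminate →)
≡ ¬¬x1 ∨ ((¬(¬(x1 ∧ x3) ∨ x1) ∨ x3) ∧ (¬x3 ∨ ((x1 ∧ x3) → x1)))   (eliminate →)
≡ ¬¬x1 ∨ ((¬(¬(x1 ∧ x3) ∨ x1) ∨ x3) ∧ (¬x3 ∨ ¬(x1 ∧ x3) ∨ x1))   (eliminate →)
≡ x1 ∨ ((¬(¬(x1 ∧ x3) ∨ x1) ∨ x3) ∧ (¬x3 ∨ ¬(x1 ∧ x3) ∨ x1))   (double negation)
≡ x1 ∨ (((¬¬(x1 ∧ x3) ∧ ¬x1) ∨ x3) ∧ (¬x3 ∨ ¬(x1 ∧ x3) ∨ x1))   (De Morgan)
≡ x1 ∨ (((x1 ∧ x3 ∧ ¬x1) ∨ x3) ∧ (¬x3 ∨ ¬(x1 ∧ x3) ∨ x1))   (double negation)
≡ x1 ∨ (((x1 ∧ x3 ∧ ¬x1) ∨ x3) ∧ (¬x3 ∨ ¬x1 ∨ ¬x3 ∨ x1))   (De Morgan)
≡ x1 ∨ (x1 ∧ x3 ∧ ¬x1 ∧ ¬x3) ∨ (x1 ∧ x3 ∧ ¬x1 ∧ ¬x1) ∨ (x1 ∧ x3 ∧ ¬x1 ∧ ¬x3) ∨ (x1 ∧ x3 ∧ ¬x1 ∧ x1) ∨ (x3 ∧ ¬x3) ∨ (x3 ∧ ¬x1) ∨ (x3 ∧ ¬x3) ∨ (x3 ∧ x1)   (distribute ∧ over ∨)
≡ x1 ∨ (x3 ∧ ¬x1)   (simplify)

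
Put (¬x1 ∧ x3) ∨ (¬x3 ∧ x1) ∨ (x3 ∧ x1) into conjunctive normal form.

(¬x1 ∧ x3) ∨ (¬x3 ∧ x1) ∨ (x3 ∧ x1)
⇔ (¬x1 ∨ ¬x3 ∨ x3) ∧ (¬x1 ∨ ¬x3 ∨ x1) ∧ (¬x1 ∨ x1 ∨ x3) ∧ (¬x1 ∨ x1 ∨ x1) ∧ (x3 ∨ ¬x3 ∨ x3) ∧ (x3 ∨ ¬x3 ∨ x1) ∧ (x3 ∨ x1 ∨ x3) ∧ (x3 ∨ x1 ∨ x1)   (distribute ∨ over ∧)
⇔ x3 ∨ x1   (simplify)

x3 ∨ x1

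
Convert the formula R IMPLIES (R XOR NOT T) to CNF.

NOT R OR T

R IMPLIES (R XOR NOT T)
⇔ NOT R OR (R XOR NOT T)   (eliminate IMPLIES)
⇔ NOT R OR ((R OR NOT T) AND NOT (R AND NOT T))   (expand XOR)
⇔ NOT R OR ((R OR NOT T) AND (NOT R OR NOT NOT T))   (De Morgan)
⇔ NOT R OR ((R OR NOT T) AND (NOT R OR T))   (double negation)
⇔ (NOT R OR R OR NOT T) AND (NOT R OR NOT R OR T)   (distribute OR over AND)
⇔ NOT R OR T   (simplify)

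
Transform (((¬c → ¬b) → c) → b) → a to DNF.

(((¬c → ¬b) → c) → b) → a
= ¬(((¬c → ¬b) → c) → b) ∨ a
= ¬(¬((¬c → ¬b) → c) ∨ b) ∨ a
= ¬(¬(¬(¬c → ¬b) ∨ c) ∨ b) ∨ a
= ¬(¬(¬(¬¬c ∨ ¬b) ∨ c) ∨ b) ∨ a
= (¬¬(¬(¬¬c ∨ ¬b) ∨ c) ∧ ¬b) ∨ a
= ((¬(¬¬c ∨ ¬b) ∨ c) ∧ ¬b) ∨ a
= (((¬¬¬c ∧ ¬¬b) ∨ c) ∧ ¬b) ∨ a
= (((¬c ∧ ¬¬b) ∨ c) ∧ ¬b) ∨ a
= (((¬c ∧ b) ∨ c) ∧ ¬b) ∨ a
= (¬c ∧ b ∧ ¬b) ∨ (c ∧ ¬b) ∨ a
= (c ∧ ¬b) ∨ a

(c ∧ ¬b) ∨ a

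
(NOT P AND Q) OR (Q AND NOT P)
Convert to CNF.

NOT P AND Q

(NOT P AND Q) OR (Q AND NOT P)
⇔ (NOT P OR Q) AND (NOT P OR NOT P) AND (Q OR Q) AND (Q OR NOT P)   [distribute OR over AND]
⇔ NOT P AND Q   [simplify]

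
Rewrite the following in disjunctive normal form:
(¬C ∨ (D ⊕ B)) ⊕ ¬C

(¬C ∨ (D ⊕ B)) ⊕ ¬C
⇔ ((¬C ∨ (D ⊕ B)) ∧ ¬¬C) ∨ (¬(¬C ∨ (D ⊕ B)) ∧ ¬C)   [expand ⊕]
⇔ ((¬C ∨ (D ∧ ¬B) ∨ (¬D ∧ B)) ∧ ¬¬C) ∨ (¬(¬C ∨ (D ⊕ B)) ∧ ¬C)   [expand ⊕]
⇔ ((¬C ∨ (D ∧ ¬B) ∨ (¬D ∧ B)) ∧ ¬¬C) ∨ (¬(¬C ∨ (D ∧ ¬B) ∨ (¬D ∧ B)) ∧ ¬C)   [expand ⊕]
⇔ ((¬C ∨ (D ∧ ¬B) ∨ (¬D ∧ B)) ∧ C) ∨ (¬(¬C ∨ (D ∧ ¬B) ∨ (¬D ∧ B)) ∧ ¬C)   [double negation]
⇔ ((¬C ∨ (D ∧ ¬B) ∨ (¬D ∧ B)) ∧ C) ∨ (¬¬C ∧ ¬(D ∧ ¬B) ∧ ¬(¬D ∧ B) ∧ ¬C)   [De Morgan]
⇔ ((¬C ∨ (D ∧ ¬B) ∨ (¬D ∧ B)) ∧ C) ∨ (C ∧ ¬(D ∧ ¬B) ∧ ¬(¬D ∧ B) ∧ ¬C)   [double negation]
⇔ ((¬C ∨ (D ∧ ¬B) ∨ (¬D ∧ B)) ∧ C) ∨ (C ∧ (¬D ∨ ¬¬B) ∧ ¬(¬D ∧ B) ∧ ¬C)   [De Morgan]
⇔ ((¬C ∨ (D ∧ ¬B) ∨ (¬D ∧ B)) ∧ C) ∨ (C ∧ (¬D ∨ B) ∧ ¬(¬D ∧ B) ∧ ¬C)   [double negation]
⇔ ((¬C ∨ (D ∧ ¬B) ∨ (¬D ∧ B)) ∧ C) ∨ (C ∧ (¬D ∨ B) ∧ (¬¬D ∨ ¬B) ∧ ¬C)   [De Morgan]
⇔ ((¬C ∨ (D ∧ ¬B) ∨ (¬D ∧ B)) ∧ C) ∨ (C ∧ (¬D ∨ B) ∧ (D ∨ ¬B) ∧ ¬C)   [double negation]
⇔ (¬C ∧ C) ∨ (D ∧ ¬B ∧ C) ∨ (¬D ∧ B ∧ C) ∨ (C ∧ ¬D ∧ D ∧ ¬C) ∨ (C ∧ ¬D ∧ ¬B ∧ ¬C) ∨ (C ∧ B ∧ D ∧ ¬C) ∨ (C ∧ B ∧ ¬B ∧ ¬C)   [distribute ∧ over ∨]
⇔ (D ∧ ¬B ∧ C) ∨ (¬D ∧ B ∧ C)   [simplify]

(D ∧ ¬B ∧ C) ∨ (¬D ∧ B ∧ C)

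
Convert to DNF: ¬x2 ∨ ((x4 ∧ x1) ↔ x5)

¬x2 ∨ (¬x4 ∧ ¬x5) ∨ (¬x1 ∧ ¬x5) ∨ (x5 ∧ x4 ∧ x1)

¬x2 ∨ ((x4 ∧ x1) ↔ x5)
≡ ¬x2 ∨ (((x4 ∧ x1) → x5) ∧ (x5 → (x4 ∧ x1)))   — eliminate ↔
≡ ¬x2 ∨ ((¬(x4 ∧ x1) ∨ x5) ∧ (x5 → (x4 ∧ x1)))   — eliminate →
≡ ¬x2 ∨ ((¬(x4 ∧ x1) ∨ x5) ∧ (¬x5 ∨ (x4 ∧ x1)))   — eliminate →
≡ ¬x2 ∨ ((¬x4 ∨ ¬x1 ∨ x5) ∧ (¬x5 ∨ (x4 ∧ x1)))   — De Morgan
≡ ¬x2 ∨ (¬x4 ∧ ¬x5) ∨ (¬x4 ∧ x4 ∧ x1) ∨ (¬x1 ∧ ¬x5) ∨ (¬x1 ∧ x4 ∧ x1) ∨ (x5 ∧ ¬x5) ∨ (x5 ∧ x4 ∧ x1)   — distribute ∧ over ∨
≡ ¬x2 ∨ (¬x4 ∧ ¬x5) ∨ (¬x1 ∧ ¬x5) ∨ (x5 ∧ x4 ∧ x1)   — simplify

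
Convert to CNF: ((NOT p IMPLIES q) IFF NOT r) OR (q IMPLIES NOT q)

NOT q OR NOT r

((NOT p IMPLIES q) IFF NOT r) OR (q IMPLIES NOT q)
= (((NOT p IMPLIES q) IMPLIES NOT r) AND (NOT r IMPLIES (NOT p IMPLIES q))) OR (q IMPLIES NOT q)   [eliminate IFF]
= ((NOT (NOT p IMPLIES q) OR NOT r) AND (NOT r IMPLIES (NOT p IMPLIES q))) OR (q IMPLIES NOT q)   [eliminate IMPLIES]
= ((NOT (NOT NOT p OR q) OR NOT r) AND (NOT r IMPLIES (NOT p IMPLIES q))) OR (q IMPLIES NOT q)   [eliminate IMPLIES]
= ((NOT (NOT NOT p OR q) OR NOT r) AND (NOT NOT r OR (NOT p IMPLIES q))) OR (q IMPLIES NOT q)   [eliminate IMPLIES]
= ((NOT (NOT NOT p OR q) OR NOT r) AND (NOT NOT r OR NOT NOT p OR q)) OR (q IMPLIES NOT q)   [eliminate IMPLIES]
= ((NOT (NOT NOT p OR q) OR NOT r) AND (NOT NOT r OR NOT NOT p OR q)) OR NOT q OR NOT q   [eliminate IMPLIES]
= (((NOT NOT NOT p AND NOT q) OR NOT r) AND (NOT NOT r OR NOT NOT p OR q)) OR NOT q OR NOT q   [De Morgan]
= (((NOT p AND NOT q) OR NOT r) AND (NOT NOT r OR NOT NOT p OR q)) OR NOT q OR NOT q   [double negation]
= (((NOT p AND NOT q) OR NOT r) AND (r OR NOT NOT p OR q)) OR NOT q OR NOT q   [double negation]
= (((NOT p AND NOT q) OR NOT r) AND (r OR p OR q)) OR NOT q OR NOT q   [double negation]
= (NOT p OR NOT r OR NOT q OR NOT q) AND (NOT q OR NOT r OR NOT q OR NOT q) AND (r OR p OR q OR NOT q OR NOT q)   [distribute OR over AND]
= NOT q OR NOT r   [simplify]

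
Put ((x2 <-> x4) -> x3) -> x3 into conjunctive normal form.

(~x2 | x4 | x3) & (~x4 | x2 | x3)

((x2 <-> x4) -> x3) -> x3
⇔ ~((x2 <-> x4) -> x3) | x3   [eliminate ->]
⇔ ~(~(x2 <-> x4) | x3) | x3   [eliminate ->]
⇔ ~(~((x2 -> x4) & (x4 -> x2)) | x3) | x3   [eliminate <->]
⇔ ~(~((~x2 | x4) & (x4 -> x2)) | x3) | x3   [eliminate ->]
⇔ ~(~((~x2 | x4) & (~x4 | x2)) | x3) | x3   [eliminate ->]
⇔ (~~((~x2 | x4) & (~x4 | x2)) & ~x3) | x3   [De Morgan]
⇔ ((~x2 | x4) & (~x4 | x2) & ~x3) | x3   [double negation]
⇔ (~x2 | x4 | x3) & (~x4 | x2 | x3) & (~x3 | x3)   [distribute | over &]
⇔ (~x2 | x4 | x3) & (~x4 | x2 | x3)   [simplify]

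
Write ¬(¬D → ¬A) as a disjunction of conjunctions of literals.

¬(¬D → ¬A)
≡ ¬(¬¬D ∨ ¬A)   (eliminate →)
≡ ¬¬¬D ∧ ¬¬A   (De Morgan)
≡ ¬D ∧ ¬¬A   (double negation)
≡ ¬D ∧ A   (double negation)

¬D ∧ A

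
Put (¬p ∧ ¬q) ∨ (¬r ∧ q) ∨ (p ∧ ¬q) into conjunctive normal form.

(¬p ∧ ¬q) ∨ (¬r ∧ q) ∨ (p ∧ ¬q)
≡ (¬p ∨ ¬r ∨ p) ∧ (¬p ∨ ¬r ∨ ¬q) ∧ (¬p ∨ q ∨ p) ∧ (¬p ∨ q ∨ ¬q) ∧ (¬q ∨ ¬r ∨ p) ∧ (¬q ∨ ¬r ∨ ¬q) ∧ (¬q ∨ q ∨ p) ∧ (¬q ∨ q ∨ ¬q)   (distribute ∨ over ∧)
≡ ¬q ∨ ¬r   (simplify)

¬q ∨ ¬r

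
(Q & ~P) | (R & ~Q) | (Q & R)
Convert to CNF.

(Q | R) & (~P | R)

(Q & ~P) | (R & ~Q) | (Q & R)
≡ (Q | R | Q) & (Q | R | R) & (Q | ~Q | Q) & (Q | ~Q | R) & (~P | R | Q) & (~P | R | R) & (~P | ~Q | Q) & (~P | ~Q | R)   — distribute | over &
≡ (Q | R) & (~P | R)   — simplify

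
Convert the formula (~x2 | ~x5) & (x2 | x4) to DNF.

(~x2 & x4) | (~x5 & x2) | (~x5 & x4)

(~x2 | ~x5) & (x2 | x4)
⇔ (~x2 & x2) | (~x2 & x4) | (~x5 & x2) | (~x5 & x4)   [distribute & over |]
⇔ (~x2 & x4) | (~x5 & x2) | (~x5 & x4)   [simplify]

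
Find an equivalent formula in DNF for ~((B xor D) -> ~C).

~((B xor D) -> ~C)
⇔ ~(~(B xor D) | ~C)   (eliminate ->)
⇔ ~(~((B & ~D) | (~B & D)) | ~C)   (expand xor)
⇔ ~~((B & ~D) | (~B & D)) & ~~C   (De Morgan)
⇔ ((B & ~D) | (~B & D)) & ~~C   (double negation)
⇔ ((B & ~D) | (~B & D)) & C   (double negation)
⇔ (B & ~D & C) | (~B & D & C)   (distribute & over |)

(B & ~D & C) | (~B & D & C)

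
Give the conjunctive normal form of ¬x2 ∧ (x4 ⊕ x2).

¬x2 ∧ (x4 ∨ x2)

¬x2 ∧ (x4 ⊕ x2)
= ¬x2 ∧ (x4 ∨ x2) ∧ ¬(x4 ∧ x2)   [expand ⊕]
= ¬x2 ∧ (x4 ∨ x2) ∧ (¬x4 ∨ ¬x2)   [De Morgan]
= ¬x2 ∧ (x4 ∨ x2)   [simplify]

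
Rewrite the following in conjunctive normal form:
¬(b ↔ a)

¬(b ↔ a)
= ¬((b → a) ∧ (a → b))   (eliminate ↔)
= ¬((¬b ∨ a) ∧ (a → b))   (eliminate →)
= ¬((¬b ∨ a) ∧ (¬a ∨ b))   (eliminate →)
= ¬(¬b ∨ a) ∨ ¬(¬a ∨ b)   (De Morgan)
= ¬¬b ∧ ¬a ∨ ¬(¬a ∨ b)   (De Morgan)
= b ∧ ¬a ∨ ¬(¬a ∨ b)   (double negation)
= b ∧ ¬a ∨ ¬¬a ∧ ¬b   (De Morgan)
= b ∧ ¬a ∨ a ∧ ¬b   (double negation)
= (b ∨ a) ∧ (b ∨ ¬b) ∧ (¬a ∨ a) ∧ (¬a ∨ ¬b)   (distribute ∨ over ∧)
= (b ∨ a) ∧ (¬a ∨ ¬b)   (simplify)

(b ∨ a) ∧ (¬a ∨ ¬b)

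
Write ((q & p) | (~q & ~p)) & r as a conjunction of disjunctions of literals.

(q | ~p) & (p | ~q) & r

((q & p) | (~q & ~p)) & r
≡ (q | ~q) & (q | ~p) & (p | ~q) & (p | ~p) & r   — distribute | over &
≡ (q | ~p) & (p | ~q) & r   — simplify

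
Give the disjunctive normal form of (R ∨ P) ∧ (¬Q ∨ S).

(R ∧ ¬Q) ∨ (R ∧ S) ∨ (P ∧ ¬Q) ∨ (P ∧ S)

(R ∨ P) ∧ (¬Q ∨ S)
≡ (R ∧ ¬Q) ∨ (R ∧ S) ∨ (P ∧ ¬Q) ∨ (P ∧ S)   — distribute ∧ over ∨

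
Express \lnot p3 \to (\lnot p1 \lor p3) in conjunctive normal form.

\lnot p3 \to (\lnot p1 \lor p3)
≡ \lnot \lnot p3 \lor \lnot p1 \lor p3   — eliminate \to
≡ p3 \lor \lnot p1 \lor p3   — double negation
≡ p3 \lor \lnot p1   — simplify

p3 \lor \lnot p1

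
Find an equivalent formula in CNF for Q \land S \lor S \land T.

(Q \lor T) \land S

Q \land S \lor S \land T
≡ (Q \lor S) \land (Q \lor T) \land (S \lor S) \land (S \lor T)   — distribute \lor over \land
≡ (Q \lor T) \land S   — simplify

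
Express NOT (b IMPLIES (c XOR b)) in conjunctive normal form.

b AND (NOT b OR c)

NOT (b IMPLIES (c XOR b))
⇔ NOT (NOT b OR (c XOR b))   [eliminate IMPLIES]
⇔ NOT (NOT b OR ((c OR b) AND NOT (c AND b)))   [expand XOR]
⇔ NOT NOT b AND NOT ((c OR b) AND NOT (c AND b))   [De Morgan]
⇔ b AND NOT ((c OR b) AND NOT (c AND b))   [double negation]
⇔ b AND (NOT (c OR b) OR NOT NOT (c AND b))   [De Morgan]
⇔ b AND ((NOT c AND NOT b) OR NOT NOT (c AND b))   [De Morgan]
⇔ b AND ((NOT c AND NOT b) OR (c AND b))   [double negation]
⇔ b AND (NOT c OR c) AND (NOT c OR b) AND (NOT b OR c) AND (NOT b OR b)   [distribute OR over AND]
⇔ b AND (NOT b OR c)   [simplify]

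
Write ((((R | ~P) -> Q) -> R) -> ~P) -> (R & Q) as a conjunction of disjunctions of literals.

((((R | ~P) -> Q) -> R) -> ~P) -> (R & Q)
≡ ~((((R | ~P) -> Q) -> R) -> ~P) | (R & Q)   [eliminate ->]
≡ ~(~(((R | ~P) -> Q) -> R) | ~P) | (R & Q)   [eliminate ->]
≡ ~(~(~((R | ~P) -> Q) | R) | ~P) | (R & Q)   [eliminate ->]
≡ ~(~(~(~(R | ~P) | Q) | R) | ~P) | (R & Q)   [eliminate ->]
≡ (~~(~(~(R | ~P) | Q) | R) & ~~P) | (R & Q)   [De Morgan]
≡ ((~(~(R | ~P) | Q) | R) & ~~P) | (R & Q)   [double negation]
≡ (((~~(R | ~P) & ~Q) | R) & ~~P) | (R & Q)   [De Morgan]
≡ ((((R | ~P) & ~Q) | R) & ~~P) | (R & Q)   [double negation]
≡ ((((R | ~P) & ~Q) | R) & P) | (R & Q)   [double negation]
≡ (R | ~P | R | R) & (R | ~P | R | Q) & (~Q | R | R) & (~Q | R | Q) & (P | R) & (P | Q)   [distribute | over &]
≡ (R | ~P) & (~Q | R) & (P | R) & (P | Q)   [simplify]

(R | ~P) & (~Q | R) & (P | R) & (P | Q)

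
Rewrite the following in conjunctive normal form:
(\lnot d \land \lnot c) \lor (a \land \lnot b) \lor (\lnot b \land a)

(\lnot d \land \lnot c) \lor (a \land \lnot b) \lor (\lnot b \land a)
≡ (\lnot d \lor a \lor \lnot b) \land (\lnot d \lor a \lor a) \land (\lnot d \lor \lnot b \lor \lnot b) \land (\lnot d \lor \lnot b \lor a) \land (\lnot c \lor a \lor \lnot b) \land (\lnot c \lor a \lor a) \land (\lnot c \lor \lnot b \lor \lnot b) \land (\lnot c \lor \lnot b \lor a)   (distribute \lor over \land)
≡ (\lnot d \lor a) \land (\lnot d \lor \lnot b) \land (\lnot c \lor a) \land (\lnot c \lor \lnot b)   (simplify)

(\lnot d \lor a) \land (\lnot d \lor \lnot b) \land (\lnot c \lor a) \land (\lnot c \lor \lnot b)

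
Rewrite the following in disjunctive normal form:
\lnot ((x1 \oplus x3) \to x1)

\lnot ((x1 \oplus x3) \to x1)
= \lnot (\lnot (x1 \oplus x3) \lor x1)   [eliminate \to]
= \lnot (\lnot ((x1 \land \lnot x3) \lor (\lnot x1 \land x3)) \lor x1)   [expand \oplus]
= \lnot \lnot ((x1 \land \lnot x3) \lor (\lnot x1 \land x3)) \land \lnot x1   [De Morgan]
= ((x1 \land \lnot x3) \lor (\lnot x1 \land x3)) \land \lnot x1   [double negation]
= (x1 \land \lnot x3 \land \lnot x1) \lor (\lnot x1 \land x3 \land \lnot x1)   [distribute \land over \lor]
= \lnot x1 \land x3   [simplify]

\lnot x1 \land x3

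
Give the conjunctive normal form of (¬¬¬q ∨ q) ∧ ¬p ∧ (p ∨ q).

(¬¬¬q ∨ q) ∧ ¬p ∧ (p ∨ q)
= (¬q ∨ q) ∧ ¬p ∧ (p ∨ q)   [double negation]
= ¬p ∧ (p ∨ q)   [simplify]

¬p ∧ (p ∨ q)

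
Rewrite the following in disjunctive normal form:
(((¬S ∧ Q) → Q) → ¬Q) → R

Q ∨ R

(((¬S ∧ Q) → Q) → ¬Q) → R
≡ ¬(((¬S ∧ Q) → Q) → ¬Q) ∨ R   [eliminate →]
≡ ¬(¬((¬S ∧ Q) → Q) ∨ ¬Q) ∨ R   [eliminate →]
≡ ¬(¬(¬(¬S ∧ Q) ∨ Q) ∨ ¬Q) ∨ R   [eliminate →]
≡ (¬¬(¬(¬S ∧ Q) ∨ Q) ∧ ¬¬Q) ∨ R   [De Morgan]
≡ ((¬(¬S ∧ Q) ∨ Q) ∧ ¬¬Q) ∨ R   [double negation]
≡ ((¬¬S ∨ ¬Q ∨ Q) ∧ ¬¬Q) ∨ R   [De Morgan]
≡ ((S ∨ ¬Q ∨ Q) ∧ ¬¬Q) ∨ R   [double negation]
≡ ((S ∨ ¬Q ∨ Q) ∧ Q) ∨ R   [double negation]
≡ (S ∧ Q) ∨ (¬Q ∧ Q) ∨ (Q ∧ Q) ∨ R   [distribute ∧ over ∨]
≡ Q ∨ R   [simplify]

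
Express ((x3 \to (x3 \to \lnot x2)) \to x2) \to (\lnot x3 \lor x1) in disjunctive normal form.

((x3 \to (x3 \to \lnot x2)) \to x2) \to (\lnot x3 \lor x1)
≡ \lnot ((x3 \to (x3 \to \lnot x2)) \to x2) \lor \lnot x3 \lor x1   [eliminate \to]
≡ \lnot (\lnot (x3 \to (x3 \to \lnot x2)) \lor x2) \lor \lnot x3 \lor x1   [eliminate \to]
≡ \lnot (\lnot (\lnot x3 \lor (x3 \to \lnot x2)) \lor x2) \lor \lnot x3 \lor x1   [eliminate \to]
≡ \lnot (\lnot (\lnot x3 \lor \lnot x3 \lor \lnot x2) \lor x2) \lor \lnot x3 \lor x1   [eliminate \to]
≡ (\lnot \lnot (\lnot x3 \lor \lnot x3 \lor \lnot x2) \land \lnot x2) \lor \lnot x3 \lor x1   [De Morgan]
≡ ((\lnot x3 \lor \lnot x3 \lor \lnot x2) \land \lnot x2) \lor \lnot x3 \lor x1   [double negation]
≡ (\lnot x3 \land \lnot x2) \lor (\lnot x3 \land \lnot x2) \lor (\lnot x2 \land \lnot x2) \lor \lnot x3 \lor x1   [distribute \land over \lor]
≡ \lnot x2 \lor \lnot x3 \lor x1   [simplify]

\lnot x2 \lor \lnot x3 \lor x1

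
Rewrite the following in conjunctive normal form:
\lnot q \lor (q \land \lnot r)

\lnot q \lor (q \land \lnot r)
= (\lnot q \lor q) \land (\lnot q \lor \lnot r)   [distribute \lor over \land]
= \lnot q \lor \lnot r   [simplify]

\lnot q \lor \lnot r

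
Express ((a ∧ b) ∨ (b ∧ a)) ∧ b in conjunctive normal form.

((a ∧ b) ∨ (b ∧ a)) ∧ b
≡ (a ∨ b) ∧ (a ∨ a) ∧ (b ∨ b) ∧ (b ∨ a) ∧ b   — distribute ∨ over ∧
≡ a ∧ b   — simplify

a ∧ b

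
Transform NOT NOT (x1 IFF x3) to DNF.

NOT NOT (x1 IFF x3)
= NOT NOT ((x1 IMPLIES x3) AND (x3 IMPLIES x1))   [eliminate IFF]
= NOT NOT ((NOT x1 OR x3) AND (x3 IMPLIES x1))   [eliminate IMPLIES]
= NOT NOT ((NOT x1 OR x3) AND (NOT x3 OR x1))   [eliminate IMPLIES]
= (NOT x1 OR x3) AND (NOT x3 OR x1)   [double negation]
= (NOT x1 AND NOT x3) OR (NOT x1 AND x1) OR (x3 AND NOT x3) OR (x3 AND x1)   [distribute AND over OR]
= (NOT x1 AND NOT x3) OR (x3 AND x1)   [simplify]

(NOT x1 AND NOT x3) OR (x3 AND x1)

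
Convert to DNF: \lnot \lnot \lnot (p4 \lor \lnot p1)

\lnot p4 \land p1

\lnot \lnot \lnot (p4 \lor \lnot p1)
≡ \lnot (p4 \lor \lnot p1)   (double negation)
≡ \lnot p4 \land \lnot \lnot p1   (De Morgan)
≡ \lnot p4 \land p1   (double negation)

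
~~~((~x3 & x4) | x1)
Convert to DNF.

~~~((~x3 & x4) | x1)
≡ ~((~x3 & x4) | x1)
≡ ~(~x3 & x4) & ~x1
≡ (~~x3 | ~x4) & ~x1
≡ (x3 | ~x4) & ~x1
≡ (x3 & ~x1) | (~x4 & ~x1)

(x3 & ~x1) | (~x4 & ~x1)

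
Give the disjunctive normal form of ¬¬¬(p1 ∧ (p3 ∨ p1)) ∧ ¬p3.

¬¬¬(p1 ∧ (p3 ∨ p1)) ∧ ¬p3
= ¬(p1 ∧ (p3 ∨ p1)) ∧ ¬p3   [double negation]
= (¬p1 ∨ ¬(p3 ∨ p1)) ∧ ¬p3   [De Morgan]
= (¬p1 ∨ (¬p3 ∧ ¬p1)) ∧ ¬p3   [De Morgan]
= (¬p1 ∧ ¬p3) ∨ (¬p3 ∧ ¬p1 ∧ ¬p3)   [distribute ∧ over ∨]
= ¬p1 ∧ ¬p3   [simplify]

¬p1 ∧ ¬p3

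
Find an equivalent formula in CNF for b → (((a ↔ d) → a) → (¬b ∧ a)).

b → (((a ↔ d) → a) → (¬b ∧ a))
≡ ¬b ∨ (((a ↔ d) → a) → (¬b ∧ a))
≡ ¬b ∨ ¬((a ↔ d) → a) ∨ (¬b ∧ a)
≡ ¬b ∨ ¬(¬(a ↔ d) ∨ a) ∨ (¬b ∧ a)
≡ ¬b ∨ ¬(¬((a → d) ∧ (d → a)) ∨ a) ∨ (¬b ∧ a)
≡ ¬b ∨ ¬(¬((¬a ∨ d) ∧ (d → a)) ∨ a) ∨ (¬b ∧ a)
≡ ¬b ∨ ¬(¬((¬a ∨ d) ∧ (¬d ∨ a)) ∨ a) ∨ (¬b ∧ a)
≡ ¬b ∨ (¬¬((¬a ∨ d) ∧ (¬d ∨ a)) ∧ ¬a) ∨ (¬b ∧ a)
≡ ¬b ∨ ((¬a ∨ d) ∧ (¬d ∨ a) ∧ ¬a) ∨ (¬b ∧ a)
≡ (¬b ∨ ¬a ∨ d ∨ ¬b) ∧ (¬b ∨ ¬a ∨ d ∨ a) ∧ (¬b ∨ ¬d ∨ a ∨ ¬b) ∧ (¬b ∨ ¬d ∨ a ∨ a) ∧ (¬b ∨ ¬a ∨ ¬b) ∧ (¬b ∨ ¬a ∨ a)
≡ (¬b ∨ ¬d ∨ a) ∧ (¬b ∨ ¬a)

(¬b ∨ ¬d ∨ a) ∧ (¬b ∨ ¬a)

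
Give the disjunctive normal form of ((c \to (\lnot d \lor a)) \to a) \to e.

((c \to (\lnot d \lor a)) \to a) \to e
≡ \lnot ((c \to (\lnot d \lor a)) \to a) \lor e
≡ \lnot (\lnot (c \to (\lnot d \lor a)) \lor a) \lor e
≡ \lnot (\lnot (\lnot c \lor \lnot d \lor a) \lor a) \lor e
≡ (\lnot \lnot (\lnot c \lor \lnot d \lor a) \land \lnot a) \lor e
≡ ((\lnot c \lor \lnot d \lor a) \land \lnot a) \lor e
≡ (\lnot c \land \lnot a) \lor (\lnot d \land \lnot a) \lor (a \land \lnot a) \lor e
≡ (\lnot c \land \lnot a) \lor (\lnot d \land \lnot a) \lor e

(\lnot c \land \lnot a) \lor (\lnot d \land \lnot a) \lor e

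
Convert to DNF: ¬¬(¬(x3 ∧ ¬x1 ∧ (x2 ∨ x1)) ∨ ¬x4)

¬¬(¬(x3 ∧ ¬x1 ∧ (x2 ∨ x1)) ∨ ¬x4)
≡ ¬(x3 ∧ ¬x1 ∧ (x2 ∨ x1)) ∨ ¬x4   (double negation)
≡ ¬x3 ∨ ¬¬x1 ∨ ¬(x2 ∨ x1) ∨ ¬x4   (De Morgan)
≡ ¬x3 ∨ x1 ∨ ¬(x2 ∨ x1) ∨ ¬x4   (double negation)
≡ ¬x3 ∨ x1 ∨ (¬x2 ∧ ¬x1) ∨ ¬x4   (De Morgan)

¬x3 ∨ x1 ∨ (¬x2 ∧ ¬x1) ∨ ¬x4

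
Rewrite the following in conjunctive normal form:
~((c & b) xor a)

~((c & b) xor a)
≡ ~(((c & b) | a) & ~(c & b & a))   [expand xor]
≡ ~((c & b) | a) | ~~(c & b & a)   [De Morgan]
≡ (~(c & b) & ~a) | ~~(c & b & a)   [De Morgan]
≡ ((~c | ~b) & ~a) | ~~(c & b & a)   [De Morgan]
≡ ((~c | ~b) & ~a) | (c & b & a)   [double negation]
≡ (~c | ~b | c) & (~c | ~b | b) & (~c | ~b | a) & (~a | c) & (~a | b) & (~a | a)   [distribute | over &]
≡ (~c | ~b | a) & (~a | c) & (~a | b)   [simplify]

(~c | ~b | a) & (~a | c) & (~a | b)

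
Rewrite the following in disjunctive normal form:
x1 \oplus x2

(x1 \land \lnot x2) \lor (\lnot x1 \land x2)

x1 \oplus x2
= (x1 \land \lnot x2) \lor (\lnot x1 \land x2)   (expand \oplus)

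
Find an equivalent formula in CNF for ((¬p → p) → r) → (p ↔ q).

(p ∨ ¬q) ∧ (¬r ∨ ¬p ∨ q)

((¬p → p) → r) → (p ↔ q)
≡ ¬((¬p → p) → r) ∨ (p ↔ q)   [eliminate →]
≡ ¬(¬(¬p → p) ∨ r) ∨ (p ↔ q)   [eliminate →]
≡ ¬(¬(¬¬p ∨ p) ∨ r) ∨ (p ↔ q)   [eliminate →]
≡ ¬(¬(¬¬p ∨ p) ∨ r) ∨ ((p → q) ∧ (q → p))   [eliminate ↔]
≡ ¬(¬(¬¬p ∨ p) ∨ r) ∨ ((¬p ∨ q) ∧ (q → p))   [eliminate →]
≡ ¬(¬(¬¬p ∨ p) ∨ r) ∨ ((¬p ∨ q) ∧ (¬q ∨ p))   [eliminate →]
≡ (¬¬(¬¬p ∨ p) ∧ ¬r) ∨ ((¬p ∨ q) ∧ (¬q ∨ p))   [De Morgan]
≡ ((¬¬p ∨ p) ∧ ¬r) ∨ ((¬p ∨ q) ∧ (¬q ∨ p))   [double negation]
≡ ((p ∨ p) ∧ ¬r) ∨ ((¬p ∨ q) ∧ (¬q ∨ p))   [double negation]
≡ (p ∨ p ∨ ¬p ∨ q) ∧ (p ∨ p ∨ ¬q ∨ p) ∧ (¬r ∨ ¬p ∨ q) ∧ (¬r ∨ ¬q ∨ p)   [distribute ∨ over ∧]
≡ (p ∨ ¬q) ∧ (¬r ∨ ¬p ∨ q)   [simplify]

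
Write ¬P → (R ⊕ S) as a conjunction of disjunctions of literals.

¬P → (R ⊕ S)
≡ ¬¬P ∨ (R ⊕ S)   (eliminate →)
≡ ¬¬P ∨ ((R ∨ S) ∧ ¬(R ∧ S))   (expand ⊕)
≡ P ∨ ((R ∨ S) ∧ ¬(R ∧ S))   (double negation)
≡ P ∨ ((R ∨ S) ∧ (¬R ∨ ¬S))   (De Morgan)
≡ (P ∨ R ∨ S) ∧ (P ∨ ¬R ∨ ¬S)   (distribute ∨ over ∧)

(P ∨ R ∨ S) ∧ (P ∨ ¬R ∨ ¬S)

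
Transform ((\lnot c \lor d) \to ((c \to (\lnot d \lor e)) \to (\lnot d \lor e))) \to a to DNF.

(\lnot c \land d \land \lnot e) \lor a

((\lnot c \lor d) \to ((c \to (\lnot d \lor e)) \to (\lnot d \lor e))) \to a
≡ \lnot ((\lnot c \lor d) \to ((c \to (\lnot d \lor e)) \to (\lnot d \lor e))) \lor a
≡ \lnot (\lnot (\lnot c \lor d) \lor ((c \to (\lnot d \lor e)) \to (\lnot d \lor e))) \lor a
≡ \lnot (\lnot (\lnot c \lor d) \lor \lnot (c \to (\lnot d \lor e)) \lor \lnot d \lor e) \lor a
≡ \lnot (\lnot (\lnot c \lor d) \lor \lnot (\lnot c \lor \lnot d \lor e) \lor \lnot d \lor e) \lor a
≡ (\lnot \lnot (\lnot c \lor d) \land \lnot \lnot (\lnot c \lor \lnot d \lor e) \land \lnot \lnot d \land \lnot e) \lor a
≡ ((\lnot c \lor d) \land \lnot \lnot (\lnot c \lor \lnot d \lor e) \land \lnot \lnot d \land \lnot e) \lor a
≡ ((\lnot c \lor d) \land (\lnot c \lor \lnot d \lor e) \land \lnot \lnot d \land \lnot e) \lor a
≡ ((\lnot c \lor d) \land (\lnot c \lor \lnot d \lor e) \land d \land \lnot e) \lor a
≡ (\lnot c \land \lnot c \land d \land \lnot e) \lor (\lnot c \land \lnot d \land d \land \lnot e) \lor (\lnot c \land e \land d \land \lnot e) \lor (d \land \lnot c \land d \land \lnot e) \lor (d \land \lnot d \land d \land \lnot e) \lor (d \land e \land d \land \lnot e) \lor a
≡ (\lnot c \land d \land \lnot e) \lor a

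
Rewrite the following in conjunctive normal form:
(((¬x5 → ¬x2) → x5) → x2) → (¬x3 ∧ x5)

(x2 ∨ x5) ∧ (¬x2 ∨ ¬x3) ∧ (¬x2 ∨ x5)

(((¬x5 → ¬x2) → x5) → x2) → (¬x3 ∧ x5)
= ¬(((¬x5 → ¬x2) → x5) → x2) ∨ (¬x3 ∧ x5)
= ¬(¬((¬x5 → ¬x2) → x5) ∨ x2) ∨ (¬x3 ∧ x5)
= ¬(¬(¬(¬x5 → ¬x2) ∨ x5) ∨ x2) ∨ (¬x3 ∧ x5)
= ¬(¬(¬(¬¬x5 ∨ ¬x2) ∨ x5) ∨ x2) ∨ (¬x3 ∧ x5)
= (¬¬(¬(¬¬x5 ∨ ¬x2) ∨ x5) ∧ ¬x2) ∨ (¬x3 ∧ x5)
= ((¬(¬¬x5 ∨ ¬x2) ∨ x5) ∧ ¬x2) ∨ (¬x3 ∧ x5)
= (((¬¬¬x5 ∧ ¬¬x2) ∨ x5) ∧ ¬x2) ∨ (¬x3 ∧ x5)
= (((¬x5 ∧ ¬¬x2) ∨ x5) ∧ ¬x2) ∨ (¬x3 ∧ x5)
= (((¬x5 ∧ x2) ∨ x5) ∧ ¬x2) ∨ (¬x3 ∧ x5)
= (¬x5 ∨ x5 ∨ ¬x3) ∧ (¬x5 ∨ x5 ∨ x5) ∧ (x2 ∨ x5 ∨ ¬x3) ∧ (x2 ∨ x5 ∨ x5) ∧ (¬x2 ∨ ¬x3) ∧ (¬x2 ∨ x5)
= (x2 ∨ x5) ∧ (¬x2 ∨ ¬x3) ∧ (¬x2 ∨ x5)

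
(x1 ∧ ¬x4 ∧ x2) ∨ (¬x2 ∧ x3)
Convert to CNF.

(x1 ∧ ¬x4 ∧ x2) ∨ (¬x2 ∧ x3)
≡ (x1 ∨ ¬x2) ∧ (x1 ∨ x3) ∧ (¬x4 ∨ ¬x2) ∧ (¬x4 ∨ x3) ∧ (x2 ∨ ¬x2) ∧ (x2 ∨ x3)   [distribute ∨ over ∧]
≡ (x1 ∨ ¬x2) ∧ (x1 ∨ x3) ∧ (¬x4 ∨ ¬x2) ∧ (¬x4 ∨ x3) ∧ (x2 ∨ x3)   [simplify]

(x1 ∨ ¬x2) ∧ (x1 ∨ x3) ∧ (¬x4 ∨ ¬x2) ∧ (¬x4 ∨ x3) ∧ (x2 ∨ x3)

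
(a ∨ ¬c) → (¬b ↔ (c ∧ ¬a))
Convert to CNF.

(¬a ∨ b) ∧ (c ∨ b)

(a ∨ ¬c) → (¬b ↔ (c ∧ ¬a))
⇔ ¬(a ∨ ¬c) ∨ (¬b ↔ (c ∧ ¬a))   [eliminate →]
⇔ ¬(a ∨ ¬c) ∨ ((¬b → (c ∧ ¬a)) ∧ ((c ∧ ¬a) → ¬b))   [eliminate ↔]
⇔ ¬(a ∨ ¬c) ∨ ((¬¬b ∨ (c ∧ ¬a)) ∧ ((c ∧ ¬a) → ¬b))   [eliminate →]
⇔ ¬(a ∨ ¬c) ∨ ((¬¬b ∨ (c ∧ ¬a)) ∧ (¬(c ∧ ¬a) ∨ ¬b))   [eliminate →]
⇔ (¬a ∧ ¬¬c) ∨ ((¬¬b ∨ (c ∧ ¬a)) ∧ (¬(c ∧ ¬a) ∨ ¬b))   [De Morgan]
⇔ (¬a ∧ c) ∨ ((¬¬b ∨ (c ∧ ¬a)) ∧ (¬(c ∧ ¬a) ∨ ¬b))   [double negation]
⇔ (¬a ∧ c) ∨ ((b ∨ (c ∧ ¬a)) ∧ (¬(c ∧ ¬a) ∨ ¬b))   [double negation]
⇔ (¬a ∧ c) ∨ ((b ∨ (c ∧ ¬a)) ∧ (¬c ∨ ¬¬a ∨ ¬b))   [De Morgan]
⇔ (¬a ∧ c) ∨ ((b ∨ (c ∧ ¬a)) ∧ (¬c ∨ a ∨ ¬b))   [double negation]
⇔ (¬a ∨ b ∨ c) ∧ (¬a ∨ b ∨ ¬a) ∧ (¬a ∨ ¬c ∨ a ∨ ¬b) ∧ (c ∨ b ∨ c) ∧ (c ∨ b ∨ ¬a) ∧ (c ∨ ¬c ∨ a ∨ ¬b)   [distribute ∨ over ∧]
⇔ (¬a ∨ b) ∧ (c ∨ b)   [simplify]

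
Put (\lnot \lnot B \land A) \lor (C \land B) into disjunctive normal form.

(\lnot \lnot B \land A) \lor (C \land B)
≡ (B \land A) \lor (C \land B)   — double negation

(B \land A) \lor (C \land B)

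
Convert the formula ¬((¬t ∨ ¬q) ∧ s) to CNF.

¬((¬t ∨ ¬q) ∧ s)
= ¬(¬t ∨ ¬q) ∨ ¬s
= (¬¬t ∧ ¬¬q) ∨ ¬s
= (t ∧ ¬¬q) ∨ ¬s
= (t ∧ q) ∨ ¬s
= (t ∨ ¬s) ∧ (q ∨ ¬s)

(t ∨ ¬s) ∧ (q ∨ ¬s)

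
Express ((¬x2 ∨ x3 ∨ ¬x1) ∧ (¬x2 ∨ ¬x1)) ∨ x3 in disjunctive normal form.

¬x2 ∨ ¬x1 ∨ x3

((¬x2 ∨ x3 ∨ ¬x1) ∧ (¬x2 ∨ ¬x1)) ∨ x3
≡ (¬x2 ∧ ¬x2) ∨ (¬x2 ∧ ¬x1) ∨ (x3 ∧ ¬x2) ∨ (x3 ∧ ¬x1) ∨ (¬x1 ∧ ¬x2) ∨ (¬x1 ∧ ¬x1) ∨ x3   [distribute ∧ over ∨]
≡ ¬x2 ∨ ¬x1 ∨ x3   [simplify]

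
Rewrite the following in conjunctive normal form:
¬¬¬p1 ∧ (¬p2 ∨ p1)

¬¬¬p1 ∧ (¬p2 ∨ p1)
≡ ¬p1 ∧ (¬p2 ∨ p1)

¬p1 ∧ (¬p2 ∨ p1)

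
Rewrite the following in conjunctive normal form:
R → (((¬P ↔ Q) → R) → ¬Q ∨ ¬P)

R → (((¬P ↔ Q) → R) → ¬Q ∨ ¬P)
⇔ ¬R ∨ (((¬P ↔ Q) → R) → ¬Q ∨ ¬P)   [eliminate →]
⇔ ¬R ∨ ¬((¬P ↔ Q) → R) ∨ ¬Q ∨ ¬P   [eliminate →]
⇔ ¬R ∨ ¬(¬(¬P ↔ Q) ∨ R) ∨ ¬Q ∨ ¬P   [eliminate →]
⇔ ¬R ∨ ¬(¬((¬P → Q) ∧ (Q → ¬P)) ∨ R) ∨ ¬Q ∨ ¬P   [eliminate ↔]
⇔ ¬R ∨ ¬(¬((¬¬P ∨ Q) ∧ (Q → ¬P)) ∨ R) ∨ ¬Q ∨ ¬P   [eliminate →]
⇔ ¬R ∨ ¬(¬((¬¬P ∨ Q) ∧ (¬Q ∨ ¬P)) ∨ R) ∨ ¬Q ∨ ¬P   [eliminate →]
⇔ ¬R ∨ ¬¬((¬¬P ∨ Q) ∧ (¬Q ∨ ¬P)) ∧ ¬R ∨ ¬Q ∨ ¬P   [De Morgan]
⇔ ¬R ∨ (¬¬P ∨ Q) ∧ (¬Q ∨ ¬P) ∧ ¬R ∨ ¬Q ∨ ¬P   [double negation]
⇔ ¬R ∨ (P ∨ Q) ∧ (¬Q ∨ ¬P) ∧ ¬R ∨ ¬Q ∨ ¬P   [double negation]
⇔ (¬R ∨ P ∨ Q ∨ ¬Q ∨ ¬P) ∧ (¬R ∨ ¬Q ∨ ¬P ∨ ¬Q ∨ ¬P) ∧ (¬R ∨ ¬R ∨ ¬Q ∨ ¬P)   [distribute ∨ over ∧]
⇔ ¬R ∨ ¬Q ∨ ¬P   [simplify]

¬R ∨ ¬Q ∨ ¬P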